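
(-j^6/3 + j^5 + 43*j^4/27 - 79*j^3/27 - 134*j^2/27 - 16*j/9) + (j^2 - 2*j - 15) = -j^6/3 + j^5 + 43*j^4/27 - 79*j^3/27 - 107*j^2/27 - 34*j/9 - 15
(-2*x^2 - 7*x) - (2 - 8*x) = -2*x^2 + x - 2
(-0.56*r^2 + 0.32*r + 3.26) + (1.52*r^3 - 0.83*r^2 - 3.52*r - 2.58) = 1.52*r^3 - 1.39*r^2 - 3.2*r + 0.68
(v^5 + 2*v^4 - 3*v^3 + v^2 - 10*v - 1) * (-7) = -7*v^5 - 14*v^4 + 21*v^3 - 7*v^2 + 70*v + 7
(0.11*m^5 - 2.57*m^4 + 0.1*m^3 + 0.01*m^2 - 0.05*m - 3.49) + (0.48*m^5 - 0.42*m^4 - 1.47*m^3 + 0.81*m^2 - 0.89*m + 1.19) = 0.59*m^5 - 2.99*m^4 - 1.37*m^3 + 0.82*m^2 - 0.94*m - 2.3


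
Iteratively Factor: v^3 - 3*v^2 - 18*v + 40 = (v - 5)*(v^2 + 2*v - 8) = (v - 5)*(v + 4)*(v - 2)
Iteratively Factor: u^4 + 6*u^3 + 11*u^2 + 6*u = (u + 3)*(u^3 + 3*u^2 + 2*u) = (u + 1)*(u + 3)*(u^2 + 2*u) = (u + 1)*(u + 2)*(u + 3)*(u)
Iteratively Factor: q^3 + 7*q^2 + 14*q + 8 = (q + 1)*(q^2 + 6*q + 8) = (q + 1)*(q + 2)*(q + 4)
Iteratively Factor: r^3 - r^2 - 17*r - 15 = (r - 5)*(r^2 + 4*r + 3) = (r - 5)*(r + 1)*(r + 3)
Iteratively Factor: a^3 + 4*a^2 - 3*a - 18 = (a + 3)*(a^2 + a - 6) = (a - 2)*(a + 3)*(a + 3)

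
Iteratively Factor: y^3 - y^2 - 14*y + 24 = (y + 4)*(y^2 - 5*y + 6) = (y - 2)*(y + 4)*(y - 3)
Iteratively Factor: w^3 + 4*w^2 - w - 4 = (w + 1)*(w^2 + 3*w - 4) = (w - 1)*(w + 1)*(w + 4)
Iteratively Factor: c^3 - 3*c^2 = (c - 3)*(c^2) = c*(c - 3)*(c)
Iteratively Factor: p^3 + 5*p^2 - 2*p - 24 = (p + 4)*(p^2 + p - 6) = (p + 3)*(p + 4)*(p - 2)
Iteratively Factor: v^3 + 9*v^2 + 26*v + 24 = (v + 4)*(v^2 + 5*v + 6) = (v + 3)*(v + 4)*(v + 2)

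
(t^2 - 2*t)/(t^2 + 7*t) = (t - 2)/(t + 7)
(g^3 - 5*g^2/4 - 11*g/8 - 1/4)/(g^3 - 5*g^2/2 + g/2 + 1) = (g + 1/4)/(g - 1)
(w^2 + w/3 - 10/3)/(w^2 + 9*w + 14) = (w - 5/3)/(w + 7)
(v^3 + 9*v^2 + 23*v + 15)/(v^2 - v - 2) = (v^2 + 8*v + 15)/(v - 2)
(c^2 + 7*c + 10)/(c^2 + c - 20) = (c + 2)/(c - 4)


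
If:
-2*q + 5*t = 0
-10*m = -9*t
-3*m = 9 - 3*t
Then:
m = 27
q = 75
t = 30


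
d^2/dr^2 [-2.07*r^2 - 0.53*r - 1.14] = -4.14000000000000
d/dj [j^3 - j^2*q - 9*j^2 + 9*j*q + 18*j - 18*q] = 3*j^2 - 2*j*q - 18*j + 9*q + 18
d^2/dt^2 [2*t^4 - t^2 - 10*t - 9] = 24*t^2 - 2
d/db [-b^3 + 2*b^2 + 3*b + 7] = -3*b^2 + 4*b + 3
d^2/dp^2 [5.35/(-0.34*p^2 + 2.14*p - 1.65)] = (1.23692*p^2 - 7.78532*p - 5.35*(0.68*p - 2.14)*(1.36*p - 4.28) + 6.0027)/(0.34*p^2 - 2.14*p + 1.65)^3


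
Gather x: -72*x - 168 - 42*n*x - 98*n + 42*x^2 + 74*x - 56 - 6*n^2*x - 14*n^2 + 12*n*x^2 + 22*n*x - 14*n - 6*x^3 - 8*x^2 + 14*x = -14*n^2 - 112*n - 6*x^3 + x^2*(12*n + 34) + x*(-6*n^2 - 20*n + 16) - 224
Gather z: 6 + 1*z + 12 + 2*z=3*z + 18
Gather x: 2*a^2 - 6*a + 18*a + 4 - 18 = 2*a^2 + 12*a - 14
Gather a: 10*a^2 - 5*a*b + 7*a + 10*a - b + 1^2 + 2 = 10*a^2 + a*(17 - 5*b) - b + 3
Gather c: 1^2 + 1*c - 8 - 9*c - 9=-8*c - 16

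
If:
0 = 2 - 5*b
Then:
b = 2/5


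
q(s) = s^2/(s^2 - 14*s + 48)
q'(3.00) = 0.72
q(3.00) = 0.60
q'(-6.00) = -0.04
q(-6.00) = 0.21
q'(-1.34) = -0.03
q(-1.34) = 0.03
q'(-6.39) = -0.04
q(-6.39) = 0.23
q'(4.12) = 2.97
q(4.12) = 2.33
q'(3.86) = 2.06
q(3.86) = 1.68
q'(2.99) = 0.71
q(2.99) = 0.59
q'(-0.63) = -0.02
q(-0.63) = 0.01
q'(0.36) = 0.02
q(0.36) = 0.00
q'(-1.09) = -0.03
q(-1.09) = 0.02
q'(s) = s^2*(14 - 2*s)/(s^2 - 14*s + 48)^2 + 2*s/(s^2 - 14*s + 48) = 2*s*(s^2 - s*(s - 7) - 14*s + 48)/(s^2 - 14*s + 48)^2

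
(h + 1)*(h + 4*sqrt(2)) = h^2 + h + 4*sqrt(2)*h + 4*sqrt(2)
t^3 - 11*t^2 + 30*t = t*(t - 6)*(t - 5)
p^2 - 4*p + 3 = (p - 3)*(p - 1)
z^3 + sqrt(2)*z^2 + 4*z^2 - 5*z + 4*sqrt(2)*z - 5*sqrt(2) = (z - 1)*(z + 5)*(z + sqrt(2))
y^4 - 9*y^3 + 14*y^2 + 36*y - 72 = (y - 6)*(y - 3)*(y - 2)*(y + 2)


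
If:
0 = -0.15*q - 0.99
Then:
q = -6.60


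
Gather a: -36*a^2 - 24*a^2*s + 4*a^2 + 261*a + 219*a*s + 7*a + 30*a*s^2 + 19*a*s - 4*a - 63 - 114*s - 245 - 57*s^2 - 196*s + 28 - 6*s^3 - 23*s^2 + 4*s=a^2*(-24*s - 32) + a*(30*s^2 + 238*s + 264) - 6*s^3 - 80*s^2 - 306*s - 280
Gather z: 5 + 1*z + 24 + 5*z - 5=6*z + 24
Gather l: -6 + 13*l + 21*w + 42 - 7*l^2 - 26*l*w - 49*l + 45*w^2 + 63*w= -7*l^2 + l*(-26*w - 36) + 45*w^2 + 84*w + 36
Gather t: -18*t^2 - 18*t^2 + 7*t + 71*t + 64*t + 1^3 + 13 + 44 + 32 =-36*t^2 + 142*t + 90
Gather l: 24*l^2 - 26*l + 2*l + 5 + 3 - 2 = 24*l^2 - 24*l + 6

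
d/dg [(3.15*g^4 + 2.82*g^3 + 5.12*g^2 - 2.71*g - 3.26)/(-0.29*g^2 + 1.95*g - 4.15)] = (-1.827*g^5 + 17.6097*g^4 - 41.292*g^3 - 25.9109*g^2 - 44.3868*g + 17.6035)/(0.0841*g^4 - 1.131*g^3 + 6.2095*g^2 - 16.185*g + 17.2225)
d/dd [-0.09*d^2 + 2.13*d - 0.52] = 2.13 - 0.18*d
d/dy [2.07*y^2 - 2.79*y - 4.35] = 4.14*y - 2.79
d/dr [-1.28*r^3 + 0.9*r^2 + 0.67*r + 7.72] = -3.84*r^2 + 1.8*r + 0.67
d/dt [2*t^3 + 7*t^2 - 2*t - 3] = 6*t^2 + 14*t - 2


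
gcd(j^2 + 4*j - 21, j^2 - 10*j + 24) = 1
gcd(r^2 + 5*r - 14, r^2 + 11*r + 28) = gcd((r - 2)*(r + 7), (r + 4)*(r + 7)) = r + 7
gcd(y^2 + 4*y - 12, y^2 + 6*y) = y + 6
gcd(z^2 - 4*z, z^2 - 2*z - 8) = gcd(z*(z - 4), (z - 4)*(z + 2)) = z - 4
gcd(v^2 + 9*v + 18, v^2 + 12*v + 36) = v + 6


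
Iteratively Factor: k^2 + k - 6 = (k + 3)*(k - 2)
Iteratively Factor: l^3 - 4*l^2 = (l)*(l^2 - 4*l) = l^2*(l - 4)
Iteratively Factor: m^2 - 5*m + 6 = (m - 2)*(m - 3)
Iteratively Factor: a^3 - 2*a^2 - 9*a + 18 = (a - 3)*(a^2 + a - 6) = (a - 3)*(a - 2)*(a + 3)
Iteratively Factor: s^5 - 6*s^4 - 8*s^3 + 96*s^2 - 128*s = (s - 4)*(s^4 - 2*s^3 - 16*s^2 + 32*s) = (s - 4)*(s + 4)*(s^3 - 6*s^2 + 8*s) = (s - 4)*(s - 2)*(s + 4)*(s^2 - 4*s) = (s - 4)^2*(s - 2)*(s + 4)*(s)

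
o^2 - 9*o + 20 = (o - 5)*(o - 4)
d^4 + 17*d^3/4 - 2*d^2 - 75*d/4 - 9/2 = (d - 2)*(d + 1/4)*(d + 3)^2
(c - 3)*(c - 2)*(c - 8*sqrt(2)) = c^3 - 8*sqrt(2)*c^2 - 5*c^2 + 6*c + 40*sqrt(2)*c - 48*sqrt(2)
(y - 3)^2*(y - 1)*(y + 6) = y^4 - y^3 - 27*y^2 + 81*y - 54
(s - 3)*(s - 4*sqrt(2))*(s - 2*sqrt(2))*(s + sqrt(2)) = s^4 - 5*sqrt(2)*s^3 - 3*s^3 + 4*s^2 + 15*sqrt(2)*s^2 - 12*s + 16*sqrt(2)*s - 48*sqrt(2)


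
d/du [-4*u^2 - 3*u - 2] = -8*u - 3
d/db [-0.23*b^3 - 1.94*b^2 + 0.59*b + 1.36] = -0.69*b^2 - 3.88*b + 0.59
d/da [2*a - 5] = 2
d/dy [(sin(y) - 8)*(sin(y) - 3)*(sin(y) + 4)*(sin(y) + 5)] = 2*(2*sin(y)^3 - 3*sin(y)^2 - 55*sin(y) - 2)*cos(y)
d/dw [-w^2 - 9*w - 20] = -2*w - 9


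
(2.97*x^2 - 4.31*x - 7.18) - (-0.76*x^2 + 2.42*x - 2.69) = 3.73*x^2 - 6.73*x - 4.49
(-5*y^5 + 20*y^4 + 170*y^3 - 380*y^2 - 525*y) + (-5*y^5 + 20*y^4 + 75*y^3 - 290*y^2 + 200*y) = -10*y^5 + 40*y^4 + 245*y^3 - 670*y^2 - 325*y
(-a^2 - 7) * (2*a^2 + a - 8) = -2*a^4 - a^3 - 6*a^2 - 7*a + 56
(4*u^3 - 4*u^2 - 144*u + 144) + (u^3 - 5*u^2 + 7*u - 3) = 5*u^3 - 9*u^2 - 137*u + 141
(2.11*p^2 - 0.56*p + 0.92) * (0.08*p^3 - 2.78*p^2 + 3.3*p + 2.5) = 0.1688*p^5 - 5.9106*p^4 + 8.5934*p^3 + 0.8694*p^2 + 1.636*p + 2.3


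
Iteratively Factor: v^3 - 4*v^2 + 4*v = (v)*(v^2 - 4*v + 4) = v*(v - 2)*(v - 2)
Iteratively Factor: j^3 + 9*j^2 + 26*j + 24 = (j + 2)*(j^2 + 7*j + 12) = (j + 2)*(j + 4)*(j + 3)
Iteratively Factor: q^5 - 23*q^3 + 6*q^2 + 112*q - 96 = (q - 4)*(q^4 + 4*q^3 - 7*q^2 - 22*q + 24) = (q - 4)*(q + 4)*(q^3 - 7*q + 6) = (q - 4)*(q - 1)*(q + 4)*(q^2 + q - 6) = (q - 4)*(q - 1)*(q + 3)*(q + 4)*(q - 2)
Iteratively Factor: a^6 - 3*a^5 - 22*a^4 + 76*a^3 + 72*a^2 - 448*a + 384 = (a - 2)*(a^5 - a^4 - 24*a^3 + 28*a^2 + 128*a - 192) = (a - 2)*(a + 4)*(a^4 - 5*a^3 - 4*a^2 + 44*a - 48) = (a - 2)^2*(a + 4)*(a^3 - 3*a^2 - 10*a + 24) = (a - 2)^2*(a + 3)*(a + 4)*(a^2 - 6*a + 8) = (a - 4)*(a - 2)^2*(a + 3)*(a + 4)*(a - 2)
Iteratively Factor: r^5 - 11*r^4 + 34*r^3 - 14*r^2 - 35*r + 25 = (r - 5)*(r^4 - 6*r^3 + 4*r^2 + 6*r - 5) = (r - 5)*(r - 1)*(r^3 - 5*r^2 - r + 5) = (r - 5)^2*(r - 1)*(r^2 - 1) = (r - 5)^2*(r - 1)^2*(r + 1)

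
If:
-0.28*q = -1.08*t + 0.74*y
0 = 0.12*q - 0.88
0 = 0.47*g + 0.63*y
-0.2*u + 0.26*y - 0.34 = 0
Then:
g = -1.34042553191489*y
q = 7.33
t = 0.685185185185185*y + 1.90123456790123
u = 1.3*y - 1.7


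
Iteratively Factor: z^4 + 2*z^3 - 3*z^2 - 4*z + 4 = (z - 1)*(z^3 + 3*z^2 - 4) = (z - 1)^2*(z^2 + 4*z + 4) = (z - 1)^2*(z + 2)*(z + 2)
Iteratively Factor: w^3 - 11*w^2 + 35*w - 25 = (w - 5)*(w^2 - 6*w + 5) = (w - 5)^2*(w - 1)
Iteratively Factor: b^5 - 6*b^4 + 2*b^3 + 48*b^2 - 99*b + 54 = (b - 2)*(b^4 - 4*b^3 - 6*b^2 + 36*b - 27) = (b - 2)*(b - 1)*(b^3 - 3*b^2 - 9*b + 27) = (b - 3)*(b - 2)*(b - 1)*(b^2 - 9) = (b - 3)^2*(b - 2)*(b - 1)*(b + 3)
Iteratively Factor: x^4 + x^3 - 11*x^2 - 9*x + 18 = (x - 1)*(x^3 + 2*x^2 - 9*x - 18) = (x - 3)*(x - 1)*(x^2 + 5*x + 6) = (x - 3)*(x - 1)*(x + 2)*(x + 3)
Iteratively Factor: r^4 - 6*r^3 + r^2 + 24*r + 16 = (r + 1)*(r^3 - 7*r^2 + 8*r + 16) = (r - 4)*(r + 1)*(r^2 - 3*r - 4) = (r - 4)^2*(r + 1)*(r + 1)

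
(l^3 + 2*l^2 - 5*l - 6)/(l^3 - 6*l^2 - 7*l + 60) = (l^2 - l - 2)/(l^2 - 9*l + 20)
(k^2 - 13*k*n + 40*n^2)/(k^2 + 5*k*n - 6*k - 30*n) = (k^2 - 13*k*n + 40*n^2)/(k^2 + 5*k*n - 6*k - 30*n)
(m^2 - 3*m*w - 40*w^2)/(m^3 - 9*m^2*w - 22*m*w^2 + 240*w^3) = 1/(m - 6*w)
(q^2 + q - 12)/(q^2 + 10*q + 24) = (q - 3)/(q + 6)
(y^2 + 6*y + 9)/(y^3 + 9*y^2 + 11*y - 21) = (y + 3)/(y^2 + 6*y - 7)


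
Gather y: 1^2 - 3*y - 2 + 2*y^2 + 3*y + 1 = 2*y^2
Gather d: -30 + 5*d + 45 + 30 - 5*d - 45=0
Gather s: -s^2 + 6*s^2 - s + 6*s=5*s^2 + 5*s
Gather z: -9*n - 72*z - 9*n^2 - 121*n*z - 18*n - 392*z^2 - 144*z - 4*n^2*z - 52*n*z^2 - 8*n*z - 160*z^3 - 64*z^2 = -9*n^2 - 27*n - 160*z^3 + z^2*(-52*n - 456) + z*(-4*n^2 - 129*n - 216)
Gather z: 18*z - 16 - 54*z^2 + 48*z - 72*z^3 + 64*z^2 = -72*z^3 + 10*z^2 + 66*z - 16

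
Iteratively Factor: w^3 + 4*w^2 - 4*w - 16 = (w - 2)*(w^2 + 6*w + 8) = (w - 2)*(w + 2)*(w + 4)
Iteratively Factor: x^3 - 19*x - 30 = (x + 2)*(x^2 - 2*x - 15) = (x - 5)*(x + 2)*(x + 3)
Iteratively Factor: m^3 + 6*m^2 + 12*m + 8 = (m + 2)*(m^2 + 4*m + 4) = (m + 2)^2*(m + 2)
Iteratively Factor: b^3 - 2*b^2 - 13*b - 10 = (b + 2)*(b^2 - 4*b - 5) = (b + 1)*(b + 2)*(b - 5)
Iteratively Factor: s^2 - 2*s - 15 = (s - 5)*(s + 3)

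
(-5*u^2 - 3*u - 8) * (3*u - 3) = -15*u^3 + 6*u^2 - 15*u + 24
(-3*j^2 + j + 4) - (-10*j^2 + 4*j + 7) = 7*j^2 - 3*j - 3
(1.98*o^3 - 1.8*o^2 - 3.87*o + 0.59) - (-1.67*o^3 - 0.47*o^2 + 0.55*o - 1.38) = 3.65*o^3 - 1.33*o^2 - 4.42*o + 1.97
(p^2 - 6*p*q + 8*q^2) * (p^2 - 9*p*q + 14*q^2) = p^4 - 15*p^3*q + 76*p^2*q^2 - 156*p*q^3 + 112*q^4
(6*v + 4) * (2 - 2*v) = -12*v^2 + 4*v + 8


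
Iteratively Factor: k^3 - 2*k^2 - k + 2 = (k + 1)*(k^2 - 3*k + 2) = (k - 1)*(k + 1)*(k - 2)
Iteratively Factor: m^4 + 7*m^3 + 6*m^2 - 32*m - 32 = (m + 1)*(m^3 + 6*m^2 - 32) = (m + 1)*(m + 4)*(m^2 + 2*m - 8) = (m - 2)*(m + 1)*(m + 4)*(m + 4)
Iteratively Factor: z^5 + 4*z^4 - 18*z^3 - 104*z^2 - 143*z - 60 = (z + 4)*(z^4 - 18*z^2 - 32*z - 15) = (z + 1)*(z + 4)*(z^3 - z^2 - 17*z - 15) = (z + 1)*(z + 3)*(z + 4)*(z^2 - 4*z - 5) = (z + 1)^2*(z + 3)*(z + 4)*(z - 5)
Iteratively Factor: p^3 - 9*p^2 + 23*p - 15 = (p - 3)*(p^2 - 6*p + 5) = (p - 5)*(p - 3)*(p - 1)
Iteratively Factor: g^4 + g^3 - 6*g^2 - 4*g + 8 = (g - 1)*(g^3 + 2*g^2 - 4*g - 8) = (g - 2)*(g - 1)*(g^2 + 4*g + 4) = (g - 2)*(g - 1)*(g + 2)*(g + 2)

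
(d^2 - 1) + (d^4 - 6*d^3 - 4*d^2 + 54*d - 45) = d^4 - 6*d^3 - 3*d^2 + 54*d - 46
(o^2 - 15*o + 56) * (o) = o^3 - 15*o^2 + 56*o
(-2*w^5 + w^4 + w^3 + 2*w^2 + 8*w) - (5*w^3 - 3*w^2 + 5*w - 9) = -2*w^5 + w^4 - 4*w^3 + 5*w^2 + 3*w + 9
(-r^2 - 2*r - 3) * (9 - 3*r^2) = 3*r^4 + 6*r^3 - 18*r - 27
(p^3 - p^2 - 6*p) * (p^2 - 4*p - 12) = p^5 - 5*p^4 - 14*p^3 + 36*p^2 + 72*p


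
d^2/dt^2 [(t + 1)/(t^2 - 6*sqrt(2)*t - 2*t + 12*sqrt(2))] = 2*(4*(t + 1)*(-t + 1 + 3*sqrt(2))^2 + (-3*t + 1 + 6*sqrt(2))*(t^2 - 6*sqrt(2)*t - 2*t + 12*sqrt(2)))/(t^2 - 6*sqrt(2)*t - 2*t + 12*sqrt(2))^3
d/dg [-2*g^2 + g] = 1 - 4*g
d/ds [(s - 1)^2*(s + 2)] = 3*s^2 - 3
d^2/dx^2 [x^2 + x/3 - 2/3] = 2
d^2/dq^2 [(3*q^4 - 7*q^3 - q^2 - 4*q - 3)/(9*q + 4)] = 2*(729*q^4 + 297*q^3 - 468*q^2 - 336*q - 115)/(729*q^3 + 972*q^2 + 432*q + 64)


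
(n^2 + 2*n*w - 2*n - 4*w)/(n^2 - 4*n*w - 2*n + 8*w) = (-n - 2*w)/(-n + 4*w)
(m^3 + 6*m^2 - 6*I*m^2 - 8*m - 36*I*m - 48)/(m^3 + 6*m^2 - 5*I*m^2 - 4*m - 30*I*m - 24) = (m - 2*I)/(m - I)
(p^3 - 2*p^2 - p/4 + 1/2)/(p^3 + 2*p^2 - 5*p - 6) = (p^2 - 1/4)/(p^2 + 4*p + 3)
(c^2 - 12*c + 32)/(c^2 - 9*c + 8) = (c - 4)/(c - 1)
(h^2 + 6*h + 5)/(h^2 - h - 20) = (h^2 + 6*h + 5)/(h^2 - h - 20)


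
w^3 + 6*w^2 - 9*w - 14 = (w - 2)*(w + 1)*(w + 7)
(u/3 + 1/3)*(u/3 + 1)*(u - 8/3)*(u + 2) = u^4/9 + 10*u^3/27 - 5*u^2/9 - 70*u/27 - 16/9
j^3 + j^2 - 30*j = j*(j - 5)*(j + 6)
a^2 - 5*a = a*(a - 5)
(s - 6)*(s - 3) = s^2 - 9*s + 18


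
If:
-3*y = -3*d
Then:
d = y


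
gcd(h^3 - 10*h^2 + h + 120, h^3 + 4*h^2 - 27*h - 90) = h^2 - 2*h - 15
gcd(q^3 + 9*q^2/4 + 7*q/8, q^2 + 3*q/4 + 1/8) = q + 1/2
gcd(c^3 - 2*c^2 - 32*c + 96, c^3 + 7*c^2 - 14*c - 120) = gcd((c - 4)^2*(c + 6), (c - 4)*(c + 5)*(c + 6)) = c^2 + 2*c - 24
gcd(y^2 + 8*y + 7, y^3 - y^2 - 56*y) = y + 7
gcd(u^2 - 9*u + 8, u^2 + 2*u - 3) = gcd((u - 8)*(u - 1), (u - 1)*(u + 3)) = u - 1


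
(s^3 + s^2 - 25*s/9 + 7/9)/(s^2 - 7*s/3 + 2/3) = (3*s^2 + 4*s - 7)/(3*(s - 2))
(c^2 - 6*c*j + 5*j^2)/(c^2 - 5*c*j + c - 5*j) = (c - j)/(c + 1)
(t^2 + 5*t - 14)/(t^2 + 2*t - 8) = (t + 7)/(t + 4)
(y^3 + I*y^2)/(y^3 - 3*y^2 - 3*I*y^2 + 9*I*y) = y*(y + I)/(y^2 - 3*y - 3*I*y + 9*I)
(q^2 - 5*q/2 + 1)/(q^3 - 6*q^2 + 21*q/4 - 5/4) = 2*(q - 2)/(2*q^2 - 11*q + 5)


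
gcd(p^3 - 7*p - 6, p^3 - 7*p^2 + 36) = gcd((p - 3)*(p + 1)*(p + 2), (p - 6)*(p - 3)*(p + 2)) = p^2 - p - 6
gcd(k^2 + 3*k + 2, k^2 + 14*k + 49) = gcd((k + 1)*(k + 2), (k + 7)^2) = 1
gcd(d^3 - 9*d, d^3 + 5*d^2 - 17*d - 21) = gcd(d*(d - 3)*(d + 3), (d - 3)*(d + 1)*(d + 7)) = d - 3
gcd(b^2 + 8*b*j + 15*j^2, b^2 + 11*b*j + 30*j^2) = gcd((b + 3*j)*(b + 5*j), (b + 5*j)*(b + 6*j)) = b + 5*j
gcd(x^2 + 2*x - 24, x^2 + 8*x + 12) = x + 6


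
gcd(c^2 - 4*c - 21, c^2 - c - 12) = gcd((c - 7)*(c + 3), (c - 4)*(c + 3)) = c + 3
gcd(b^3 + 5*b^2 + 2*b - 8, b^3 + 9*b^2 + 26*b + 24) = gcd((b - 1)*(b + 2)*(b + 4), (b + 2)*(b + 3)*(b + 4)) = b^2 + 6*b + 8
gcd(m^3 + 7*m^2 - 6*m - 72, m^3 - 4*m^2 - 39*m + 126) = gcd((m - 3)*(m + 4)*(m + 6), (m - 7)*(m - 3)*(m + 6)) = m^2 + 3*m - 18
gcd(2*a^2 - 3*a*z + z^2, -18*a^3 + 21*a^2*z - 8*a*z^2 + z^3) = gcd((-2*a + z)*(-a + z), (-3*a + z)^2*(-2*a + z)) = -2*a + z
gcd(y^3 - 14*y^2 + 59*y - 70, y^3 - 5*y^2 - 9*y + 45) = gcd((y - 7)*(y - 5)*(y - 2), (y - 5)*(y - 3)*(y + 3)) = y - 5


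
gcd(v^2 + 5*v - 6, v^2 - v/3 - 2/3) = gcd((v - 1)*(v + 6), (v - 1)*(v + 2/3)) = v - 1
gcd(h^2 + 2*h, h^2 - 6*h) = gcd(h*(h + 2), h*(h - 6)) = h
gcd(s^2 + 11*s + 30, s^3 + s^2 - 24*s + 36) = s + 6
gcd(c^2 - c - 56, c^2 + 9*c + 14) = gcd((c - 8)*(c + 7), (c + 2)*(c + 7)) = c + 7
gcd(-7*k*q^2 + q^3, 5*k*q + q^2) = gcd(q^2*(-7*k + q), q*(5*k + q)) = q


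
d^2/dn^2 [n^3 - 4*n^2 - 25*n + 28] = 6*n - 8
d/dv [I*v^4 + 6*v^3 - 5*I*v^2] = 2*v*(2*I*v^2 + 9*v - 5*I)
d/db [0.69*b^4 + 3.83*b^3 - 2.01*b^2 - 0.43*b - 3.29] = 2.76*b^3 + 11.49*b^2 - 4.02*b - 0.43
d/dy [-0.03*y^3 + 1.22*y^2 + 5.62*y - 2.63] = -0.09*y^2 + 2.44*y + 5.62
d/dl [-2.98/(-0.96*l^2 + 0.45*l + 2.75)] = (1.341 - 5.7216*l)/(-0.96*l^2 + 0.45*l + 2.75)^2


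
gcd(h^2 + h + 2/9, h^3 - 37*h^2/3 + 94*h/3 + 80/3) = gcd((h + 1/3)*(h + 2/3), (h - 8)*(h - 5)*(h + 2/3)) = h + 2/3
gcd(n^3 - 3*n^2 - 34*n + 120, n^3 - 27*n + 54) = n + 6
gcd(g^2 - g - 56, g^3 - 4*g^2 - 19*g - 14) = 1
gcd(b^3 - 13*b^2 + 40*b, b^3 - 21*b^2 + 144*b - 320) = b^2 - 13*b + 40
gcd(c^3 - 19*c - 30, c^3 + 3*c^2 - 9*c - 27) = c + 3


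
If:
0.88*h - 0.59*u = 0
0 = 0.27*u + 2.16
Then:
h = -5.36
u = -8.00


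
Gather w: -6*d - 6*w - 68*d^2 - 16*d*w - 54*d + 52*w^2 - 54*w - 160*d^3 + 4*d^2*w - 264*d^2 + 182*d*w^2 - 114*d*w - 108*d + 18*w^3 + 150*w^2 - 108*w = -160*d^3 - 332*d^2 - 168*d + 18*w^3 + w^2*(182*d + 202) + w*(4*d^2 - 130*d - 168)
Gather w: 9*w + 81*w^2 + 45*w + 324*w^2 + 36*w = 405*w^2 + 90*w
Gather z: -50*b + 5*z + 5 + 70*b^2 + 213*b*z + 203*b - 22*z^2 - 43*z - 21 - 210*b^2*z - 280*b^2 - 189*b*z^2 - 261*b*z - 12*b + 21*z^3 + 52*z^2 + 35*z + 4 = -210*b^2 + 141*b + 21*z^3 + z^2*(30 - 189*b) + z*(-210*b^2 - 48*b - 3) - 12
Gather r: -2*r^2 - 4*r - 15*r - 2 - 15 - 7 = -2*r^2 - 19*r - 24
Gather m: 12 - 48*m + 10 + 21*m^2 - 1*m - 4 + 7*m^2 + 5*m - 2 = 28*m^2 - 44*m + 16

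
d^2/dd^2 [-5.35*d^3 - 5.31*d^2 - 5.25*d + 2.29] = -32.1*d - 10.62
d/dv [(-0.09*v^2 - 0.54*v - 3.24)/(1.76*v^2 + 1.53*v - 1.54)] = (0.8127*v^2 + 11.682*v + 5.7888)/(3.0976*v^4 + 5.3856*v^3 - 3.0799*v^2 - 4.7124*v + 2.3716)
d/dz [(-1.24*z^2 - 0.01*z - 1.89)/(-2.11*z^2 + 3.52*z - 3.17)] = (-4.3859*z^2 - 0.114199999999999*z + 6.6845)/(4.4521*z^4 - 14.8544*z^3 + 25.7678*z^2 - 22.3168*z + 10.0489)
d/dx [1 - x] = -1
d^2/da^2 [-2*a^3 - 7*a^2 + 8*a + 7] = -12*a - 14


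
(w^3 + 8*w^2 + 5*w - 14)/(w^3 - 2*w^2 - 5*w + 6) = (w + 7)/(w - 3)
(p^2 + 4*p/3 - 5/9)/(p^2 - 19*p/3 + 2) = (p + 5/3)/(p - 6)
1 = 1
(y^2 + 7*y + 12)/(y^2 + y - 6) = (y + 4)/(y - 2)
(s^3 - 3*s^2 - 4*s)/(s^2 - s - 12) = s*(s + 1)/(s + 3)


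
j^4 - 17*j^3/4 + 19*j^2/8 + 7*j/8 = j*(j - 7/2)*(j - 1)*(j + 1/4)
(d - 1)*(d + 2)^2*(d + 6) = d^4 + 9*d^3 + 18*d^2 - 4*d - 24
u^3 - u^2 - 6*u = u*(u - 3)*(u + 2)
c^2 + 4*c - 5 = (c - 1)*(c + 5)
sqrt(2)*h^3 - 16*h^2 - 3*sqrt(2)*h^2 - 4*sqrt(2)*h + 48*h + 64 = (h - 4)*(h - 8*sqrt(2))*(sqrt(2)*h + sqrt(2))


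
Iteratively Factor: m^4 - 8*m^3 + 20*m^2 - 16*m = (m - 2)*(m^3 - 6*m^2 + 8*m) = (m - 4)*(m - 2)*(m^2 - 2*m) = m*(m - 4)*(m - 2)*(m - 2)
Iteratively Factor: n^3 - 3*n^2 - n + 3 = (n + 1)*(n^2 - 4*n + 3) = (n - 1)*(n + 1)*(n - 3)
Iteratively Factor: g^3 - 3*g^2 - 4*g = (g - 4)*(g^2 + g) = g*(g - 4)*(g + 1)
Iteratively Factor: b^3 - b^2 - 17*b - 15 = (b - 5)*(b^2 + 4*b + 3) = (b - 5)*(b + 1)*(b + 3)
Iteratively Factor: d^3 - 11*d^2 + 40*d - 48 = (d - 4)*(d^2 - 7*d + 12) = (d - 4)*(d - 3)*(d - 4)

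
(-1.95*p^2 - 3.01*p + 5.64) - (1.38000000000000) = -1.95*p^2 - 3.01*p + 4.26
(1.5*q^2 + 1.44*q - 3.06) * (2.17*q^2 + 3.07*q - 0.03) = 3.255*q^4 + 7.7298*q^3 - 2.2644*q^2 - 9.4374*q + 0.0918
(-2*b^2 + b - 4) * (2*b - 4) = -4*b^3 + 10*b^2 - 12*b + 16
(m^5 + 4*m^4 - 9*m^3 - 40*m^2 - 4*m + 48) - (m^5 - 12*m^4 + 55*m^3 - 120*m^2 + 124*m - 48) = 16*m^4 - 64*m^3 + 80*m^2 - 128*m + 96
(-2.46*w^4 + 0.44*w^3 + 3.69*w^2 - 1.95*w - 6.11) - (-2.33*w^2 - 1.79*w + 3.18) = -2.46*w^4 + 0.44*w^3 + 6.02*w^2 - 0.16*w - 9.29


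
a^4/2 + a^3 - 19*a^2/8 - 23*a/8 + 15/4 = (a/2 + 1)*(a - 3/2)*(a - 1)*(a + 5/2)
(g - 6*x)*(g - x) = g^2 - 7*g*x + 6*x^2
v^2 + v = v*(v + 1)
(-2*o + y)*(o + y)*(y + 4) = -2*o^2*y - 8*o^2 - o*y^2 - 4*o*y + y^3 + 4*y^2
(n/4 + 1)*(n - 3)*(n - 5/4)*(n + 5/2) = n^4/4 + 9*n^3/16 - 111*n^2/32 - 145*n/32 + 75/8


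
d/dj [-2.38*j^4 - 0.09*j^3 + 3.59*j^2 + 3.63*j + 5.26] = -9.52*j^3 - 0.27*j^2 + 7.18*j + 3.63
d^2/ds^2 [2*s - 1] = 0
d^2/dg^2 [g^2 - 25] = 2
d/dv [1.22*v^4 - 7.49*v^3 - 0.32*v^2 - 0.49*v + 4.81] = 4.88*v^3 - 22.47*v^2 - 0.64*v - 0.49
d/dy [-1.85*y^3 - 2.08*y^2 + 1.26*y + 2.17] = -5.55*y^2 - 4.16*y + 1.26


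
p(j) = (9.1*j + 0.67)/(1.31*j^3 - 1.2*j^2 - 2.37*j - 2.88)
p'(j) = (9.1*j + 0.67)*(-3.93*j^2 + 2.4*j + 2.37)/(1.31*j^3 - 1.2*j^2 - 2.37*j - 2.88)^2 + 9.1/(1.31*j^3 - 1.2*j^2 - 2.37*j - 2.88) = (-23.842*j^3 + 8.2869*j^2 + 1.608*j - 24.6201)/(1.7161*j^6 - 3.144*j^5 - 4.7694*j^4 - 1.8576*j^3 + 12.5289*j^2 + 13.6512*j + 8.2944)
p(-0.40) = 1.35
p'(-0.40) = -4.60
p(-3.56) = 0.46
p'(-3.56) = 0.24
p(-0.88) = 2.80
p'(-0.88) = -0.49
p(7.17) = 0.16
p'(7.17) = -0.05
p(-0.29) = 0.85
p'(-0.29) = -4.40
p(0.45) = -1.17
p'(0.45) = -1.47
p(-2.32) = 1.01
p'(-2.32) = 0.77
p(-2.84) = 0.70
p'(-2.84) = 0.45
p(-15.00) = 0.03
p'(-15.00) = 0.00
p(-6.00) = 0.17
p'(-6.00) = 0.05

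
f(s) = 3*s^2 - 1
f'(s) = 6*s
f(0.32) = -0.69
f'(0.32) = 1.92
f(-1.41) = 4.96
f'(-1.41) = -8.46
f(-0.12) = -0.96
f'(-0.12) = -0.72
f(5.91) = 103.78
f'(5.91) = 35.46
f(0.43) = -0.45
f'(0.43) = 2.58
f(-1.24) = 3.61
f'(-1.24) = -7.44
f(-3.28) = 31.28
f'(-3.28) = -19.68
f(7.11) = 150.66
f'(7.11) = 42.66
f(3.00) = 26.00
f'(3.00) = 18.00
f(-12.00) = 431.00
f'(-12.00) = -72.00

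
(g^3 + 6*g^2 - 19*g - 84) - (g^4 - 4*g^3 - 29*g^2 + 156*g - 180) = -g^4 + 5*g^3 + 35*g^2 - 175*g + 96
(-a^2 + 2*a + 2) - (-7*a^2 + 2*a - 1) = 6*a^2 + 3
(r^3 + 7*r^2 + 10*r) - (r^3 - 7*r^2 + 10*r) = 14*r^2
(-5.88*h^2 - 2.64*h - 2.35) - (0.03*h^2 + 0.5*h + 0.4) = -5.91*h^2 - 3.14*h - 2.75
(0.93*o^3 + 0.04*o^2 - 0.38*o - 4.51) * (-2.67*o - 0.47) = -2.4831*o^4 - 0.5439*o^3 + 0.9958*o^2 + 12.2203*o + 2.1197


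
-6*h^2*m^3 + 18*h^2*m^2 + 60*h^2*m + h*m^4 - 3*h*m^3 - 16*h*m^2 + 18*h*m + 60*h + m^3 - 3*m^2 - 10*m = (-6*h + m)*(m - 5)*(m + 2)*(h*m + 1)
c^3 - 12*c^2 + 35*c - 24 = (c - 8)*(c - 3)*(c - 1)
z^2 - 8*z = z*(z - 8)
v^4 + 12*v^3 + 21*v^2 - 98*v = v*(v - 2)*(v + 7)^2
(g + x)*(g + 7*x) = g^2 + 8*g*x + 7*x^2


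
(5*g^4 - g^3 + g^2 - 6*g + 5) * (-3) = -15*g^4 + 3*g^3 - 3*g^2 + 18*g - 15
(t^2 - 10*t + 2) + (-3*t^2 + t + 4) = -2*t^2 - 9*t + 6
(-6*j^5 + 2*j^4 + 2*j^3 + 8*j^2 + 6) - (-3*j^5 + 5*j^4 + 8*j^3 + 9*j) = -3*j^5 - 3*j^4 - 6*j^3 + 8*j^2 - 9*j + 6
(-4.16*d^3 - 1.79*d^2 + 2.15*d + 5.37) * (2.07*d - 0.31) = -8.6112*d^4 - 2.4157*d^3 + 5.0054*d^2 + 10.4494*d - 1.6647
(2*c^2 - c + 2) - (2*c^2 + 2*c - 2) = 4 - 3*c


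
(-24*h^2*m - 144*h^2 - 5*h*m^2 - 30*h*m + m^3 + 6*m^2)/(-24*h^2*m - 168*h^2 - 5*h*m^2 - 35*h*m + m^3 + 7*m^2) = (m + 6)/(m + 7)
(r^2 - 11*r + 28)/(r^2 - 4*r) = (r - 7)/r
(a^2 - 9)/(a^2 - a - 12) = (a - 3)/(a - 4)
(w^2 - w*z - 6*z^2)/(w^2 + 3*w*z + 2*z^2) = (w - 3*z)/(w + z)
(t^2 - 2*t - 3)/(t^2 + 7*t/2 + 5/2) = 2*(t - 3)/(2*t + 5)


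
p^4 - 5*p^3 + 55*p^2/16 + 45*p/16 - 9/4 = (p - 4)*(p - 1)*(p - 3/4)*(p + 3/4)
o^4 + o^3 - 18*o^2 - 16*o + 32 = (o - 4)*(o - 1)*(o + 2)*(o + 4)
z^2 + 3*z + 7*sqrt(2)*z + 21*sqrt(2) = (z + 3)*(z + 7*sqrt(2))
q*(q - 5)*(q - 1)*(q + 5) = q^4 - q^3 - 25*q^2 + 25*q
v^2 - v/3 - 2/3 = (v - 1)*(v + 2/3)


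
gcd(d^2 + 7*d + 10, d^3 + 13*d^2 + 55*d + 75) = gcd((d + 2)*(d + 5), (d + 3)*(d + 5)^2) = d + 5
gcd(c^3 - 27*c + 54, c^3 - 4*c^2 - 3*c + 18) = c^2 - 6*c + 9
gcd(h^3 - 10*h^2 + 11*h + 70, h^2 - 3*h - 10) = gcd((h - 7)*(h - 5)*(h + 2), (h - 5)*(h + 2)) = h^2 - 3*h - 10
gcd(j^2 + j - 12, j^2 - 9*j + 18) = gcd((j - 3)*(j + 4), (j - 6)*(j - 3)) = j - 3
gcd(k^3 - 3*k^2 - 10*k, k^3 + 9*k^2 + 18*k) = k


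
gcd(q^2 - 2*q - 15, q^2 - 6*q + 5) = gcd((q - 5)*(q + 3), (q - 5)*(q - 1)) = q - 5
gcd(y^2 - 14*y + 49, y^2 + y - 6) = 1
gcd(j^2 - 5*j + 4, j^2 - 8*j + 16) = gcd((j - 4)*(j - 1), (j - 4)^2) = j - 4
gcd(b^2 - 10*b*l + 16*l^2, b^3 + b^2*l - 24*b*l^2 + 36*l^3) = b - 2*l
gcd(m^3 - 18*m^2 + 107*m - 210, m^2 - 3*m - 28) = m - 7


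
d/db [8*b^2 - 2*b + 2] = 16*b - 2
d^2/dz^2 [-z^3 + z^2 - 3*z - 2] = 2 - 6*z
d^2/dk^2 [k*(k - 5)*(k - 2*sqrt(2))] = 6*k - 10 - 4*sqrt(2)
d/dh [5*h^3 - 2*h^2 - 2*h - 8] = 15*h^2 - 4*h - 2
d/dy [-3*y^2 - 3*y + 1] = -6*y - 3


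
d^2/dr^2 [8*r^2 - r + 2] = 16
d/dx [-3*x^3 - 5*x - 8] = -9*x^2 - 5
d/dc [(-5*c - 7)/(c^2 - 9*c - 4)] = (5*c^2 + 14*c - 43)/(c^4 - 18*c^3 + 73*c^2 + 72*c + 16)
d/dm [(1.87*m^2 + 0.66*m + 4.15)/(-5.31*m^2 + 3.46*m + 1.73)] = (9.9748*m^2 + 50.5432*m - 13.2172)/(28.1961*m^4 - 36.7452*m^3 - 6.401*m^2 + 11.9716*m + 2.9929)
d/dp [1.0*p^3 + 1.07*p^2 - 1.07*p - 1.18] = 3.0*p^2 + 2.14*p - 1.07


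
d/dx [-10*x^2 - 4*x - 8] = -20*x - 4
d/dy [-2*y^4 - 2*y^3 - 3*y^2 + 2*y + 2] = -8*y^3 - 6*y^2 - 6*y + 2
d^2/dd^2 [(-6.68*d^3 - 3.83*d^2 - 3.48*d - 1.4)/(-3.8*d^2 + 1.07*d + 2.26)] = (1.13686837721616e-13*d^5 - 5.6843418860808e-14*d^4 + 261.679504*d^3 + 415.569696*d^2 + 349.875648*d + 49.545664)/(54.872*d^6 - 46.3524*d^5 - 84.85134*d^4 + 53.909917*d^3 + 50.464218*d^2 - 16.395396*d - 11.543176)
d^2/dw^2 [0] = 0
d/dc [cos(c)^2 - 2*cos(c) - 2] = 2*(1 - cos(c))*sin(c)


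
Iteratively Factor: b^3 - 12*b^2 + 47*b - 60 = (b - 5)*(b^2 - 7*b + 12) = (b - 5)*(b - 3)*(b - 4)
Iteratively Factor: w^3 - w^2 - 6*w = (w)*(w^2 - w - 6) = w*(w + 2)*(w - 3)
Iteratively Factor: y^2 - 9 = (y + 3)*(y - 3)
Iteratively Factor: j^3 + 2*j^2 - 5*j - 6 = (j + 3)*(j^2 - j - 2) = (j + 1)*(j + 3)*(j - 2)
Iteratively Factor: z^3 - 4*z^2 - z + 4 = (z - 4)*(z^2 - 1) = (z - 4)*(z - 1)*(z + 1)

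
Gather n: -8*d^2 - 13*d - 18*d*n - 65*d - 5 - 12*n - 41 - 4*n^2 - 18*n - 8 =-8*d^2 - 78*d - 4*n^2 + n*(-18*d - 30) - 54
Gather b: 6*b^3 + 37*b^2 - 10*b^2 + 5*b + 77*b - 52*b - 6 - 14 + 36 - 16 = 6*b^3 + 27*b^2 + 30*b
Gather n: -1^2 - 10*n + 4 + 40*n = 30*n + 3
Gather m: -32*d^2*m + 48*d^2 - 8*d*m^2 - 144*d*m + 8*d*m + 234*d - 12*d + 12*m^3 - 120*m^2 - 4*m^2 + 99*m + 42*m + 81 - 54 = 48*d^2 + 222*d + 12*m^3 + m^2*(-8*d - 124) + m*(-32*d^2 - 136*d + 141) + 27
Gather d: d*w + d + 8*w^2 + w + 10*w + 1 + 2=d*(w + 1) + 8*w^2 + 11*w + 3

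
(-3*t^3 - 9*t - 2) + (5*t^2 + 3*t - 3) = -3*t^3 + 5*t^2 - 6*t - 5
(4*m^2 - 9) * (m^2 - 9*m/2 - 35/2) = 4*m^4 - 18*m^3 - 79*m^2 + 81*m/2 + 315/2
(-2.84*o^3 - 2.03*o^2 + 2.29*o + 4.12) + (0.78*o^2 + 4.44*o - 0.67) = -2.84*o^3 - 1.25*o^2 + 6.73*o + 3.45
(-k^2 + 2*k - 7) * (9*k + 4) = -9*k^3 + 14*k^2 - 55*k - 28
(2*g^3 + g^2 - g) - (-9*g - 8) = 2*g^3 + g^2 + 8*g + 8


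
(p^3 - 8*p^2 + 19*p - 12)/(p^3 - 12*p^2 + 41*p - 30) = (p^2 - 7*p + 12)/(p^2 - 11*p + 30)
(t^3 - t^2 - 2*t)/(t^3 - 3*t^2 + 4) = t/(t - 2)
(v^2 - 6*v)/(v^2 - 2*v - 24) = v/(v + 4)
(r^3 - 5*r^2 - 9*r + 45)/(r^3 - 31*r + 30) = (r^2 - 9)/(r^2 + 5*r - 6)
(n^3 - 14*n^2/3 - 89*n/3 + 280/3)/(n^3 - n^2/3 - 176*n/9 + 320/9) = 3*(n - 7)/(3*n - 8)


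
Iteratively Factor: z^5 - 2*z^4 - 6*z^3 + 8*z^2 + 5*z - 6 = (z + 2)*(z^4 - 4*z^3 + 2*z^2 + 4*z - 3) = (z - 3)*(z + 2)*(z^3 - z^2 - z + 1) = (z - 3)*(z - 1)*(z + 2)*(z^2 - 1) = (z - 3)*(z - 1)*(z + 1)*(z + 2)*(z - 1)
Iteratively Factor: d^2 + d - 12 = (d - 3)*(d + 4)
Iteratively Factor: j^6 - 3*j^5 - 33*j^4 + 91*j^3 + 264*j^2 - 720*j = (j + 4)*(j^5 - 7*j^4 - 5*j^3 + 111*j^2 - 180*j) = j*(j + 4)*(j^4 - 7*j^3 - 5*j^2 + 111*j - 180) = j*(j + 4)^2*(j^3 - 11*j^2 + 39*j - 45) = j*(j - 3)*(j + 4)^2*(j^2 - 8*j + 15) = j*(j - 5)*(j - 3)*(j + 4)^2*(j - 3)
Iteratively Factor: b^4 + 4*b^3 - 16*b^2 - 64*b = (b + 4)*(b^3 - 16*b) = b*(b + 4)*(b^2 - 16) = b*(b + 4)^2*(b - 4)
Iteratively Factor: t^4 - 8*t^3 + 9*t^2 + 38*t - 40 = (t + 2)*(t^3 - 10*t^2 + 29*t - 20) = (t - 4)*(t + 2)*(t^2 - 6*t + 5) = (t - 5)*(t - 4)*(t + 2)*(t - 1)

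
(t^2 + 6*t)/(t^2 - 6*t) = (t + 6)/(t - 6)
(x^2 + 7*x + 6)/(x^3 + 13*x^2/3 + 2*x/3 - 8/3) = 3*(x + 6)/(3*x^2 + 10*x - 8)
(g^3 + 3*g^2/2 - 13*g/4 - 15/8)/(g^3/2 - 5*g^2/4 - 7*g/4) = (-8*g^3 - 12*g^2 + 26*g + 15)/(2*g*(-2*g^2 + 5*g + 7))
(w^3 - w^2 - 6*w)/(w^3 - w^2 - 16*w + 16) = w*(w^2 - w - 6)/(w^3 - w^2 - 16*w + 16)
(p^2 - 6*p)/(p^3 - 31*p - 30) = p/(p^2 + 6*p + 5)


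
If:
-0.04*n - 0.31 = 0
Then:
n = -7.75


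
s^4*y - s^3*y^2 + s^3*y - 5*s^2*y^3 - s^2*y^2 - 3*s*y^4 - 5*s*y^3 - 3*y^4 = (s - 3*y)*(s + y)^2*(s*y + y)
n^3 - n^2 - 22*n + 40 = (n - 4)*(n - 2)*(n + 5)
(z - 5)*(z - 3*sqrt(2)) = z^2 - 5*z - 3*sqrt(2)*z + 15*sqrt(2)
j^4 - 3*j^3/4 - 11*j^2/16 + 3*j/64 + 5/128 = (j - 5/4)*(j - 1/4)*(j + 1/4)*(j + 1/2)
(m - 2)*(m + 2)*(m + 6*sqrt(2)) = m^3 + 6*sqrt(2)*m^2 - 4*m - 24*sqrt(2)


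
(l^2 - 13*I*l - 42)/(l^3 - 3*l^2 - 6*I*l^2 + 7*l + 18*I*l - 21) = (l - 6*I)/(l^2 + l*(-3 + I) - 3*I)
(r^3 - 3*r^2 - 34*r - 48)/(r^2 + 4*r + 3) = (r^2 - 6*r - 16)/(r + 1)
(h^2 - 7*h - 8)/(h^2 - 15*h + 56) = (h + 1)/(h - 7)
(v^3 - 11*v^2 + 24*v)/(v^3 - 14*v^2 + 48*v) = (v - 3)/(v - 6)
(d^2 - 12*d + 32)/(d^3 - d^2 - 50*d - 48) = (d - 4)/(d^2 + 7*d + 6)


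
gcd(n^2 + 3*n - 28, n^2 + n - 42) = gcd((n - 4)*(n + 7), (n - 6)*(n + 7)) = n + 7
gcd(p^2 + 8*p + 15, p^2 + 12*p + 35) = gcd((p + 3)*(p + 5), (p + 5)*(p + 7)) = p + 5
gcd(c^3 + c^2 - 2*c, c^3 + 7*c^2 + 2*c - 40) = 1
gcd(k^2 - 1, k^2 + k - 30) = 1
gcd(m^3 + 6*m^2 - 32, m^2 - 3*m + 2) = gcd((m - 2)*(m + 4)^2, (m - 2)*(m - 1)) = m - 2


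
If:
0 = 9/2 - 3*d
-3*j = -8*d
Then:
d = 3/2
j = 4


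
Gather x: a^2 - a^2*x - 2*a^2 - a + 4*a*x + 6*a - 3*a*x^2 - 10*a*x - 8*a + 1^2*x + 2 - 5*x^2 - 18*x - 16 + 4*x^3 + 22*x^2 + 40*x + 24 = -a^2 - 3*a + 4*x^3 + x^2*(17 - 3*a) + x*(-a^2 - 6*a + 23) + 10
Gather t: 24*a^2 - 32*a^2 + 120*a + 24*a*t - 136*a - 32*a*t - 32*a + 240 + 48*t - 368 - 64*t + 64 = -8*a^2 - 48*a + t*(-8*a - 16) - 64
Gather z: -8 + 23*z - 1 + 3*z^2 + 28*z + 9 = 3*z^2 + 51*z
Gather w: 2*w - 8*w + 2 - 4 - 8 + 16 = 6 - 6*w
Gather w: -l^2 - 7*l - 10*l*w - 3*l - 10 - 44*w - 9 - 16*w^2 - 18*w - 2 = -l^2 - 10*l - 16*w^2 + w*(-10*l - 62) - 21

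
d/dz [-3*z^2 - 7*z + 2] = -6*z - 7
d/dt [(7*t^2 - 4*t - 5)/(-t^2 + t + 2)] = 3*(t^2 + 6*t - 1)/(t^4 - 2*t^3 - 3*t^2 + 4*t + 4)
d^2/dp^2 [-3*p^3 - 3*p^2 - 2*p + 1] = -18*p - 6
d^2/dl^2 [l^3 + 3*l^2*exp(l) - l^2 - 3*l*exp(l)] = 3*l^2*exp(l) + 9*l*exp(l) + 6*l - 2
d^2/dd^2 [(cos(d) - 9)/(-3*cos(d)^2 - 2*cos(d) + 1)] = (81*(1 - cos(2*d))^2*cos(d)/4 - 165*(1 - cos(2*d))^2/2 + 163*cos(d) - 158*cos(2*d) - 45*cos(3*d)/2 - 9*cos(5*d)/2 + 294)/((cos(d) + 1)^3*(3*cos(d) - 1)^3)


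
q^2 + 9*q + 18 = (q + 3)*(q + 6)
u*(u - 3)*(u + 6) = u^3 + 3*u^2 - 18*u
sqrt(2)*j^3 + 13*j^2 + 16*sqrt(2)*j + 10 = (j + sqrt(2))*(j + 5*sqrt(2))*(sqrt(2)*j + 1)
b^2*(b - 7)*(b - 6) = b^4 - 13*b^3 + 42*b^2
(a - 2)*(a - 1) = a^2 - 3*a + 2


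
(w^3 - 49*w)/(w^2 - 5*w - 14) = w*(w + 7)/(w + 2)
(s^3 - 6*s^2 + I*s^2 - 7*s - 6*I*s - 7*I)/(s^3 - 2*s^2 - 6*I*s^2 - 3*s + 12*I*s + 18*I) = (s^2 + s*(-7 + I) - 7*I)/(s^2 + s*(-3 - 6*I) + 18*I)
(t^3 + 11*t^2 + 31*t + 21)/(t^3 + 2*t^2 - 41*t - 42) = (t + 3)/(t - 6)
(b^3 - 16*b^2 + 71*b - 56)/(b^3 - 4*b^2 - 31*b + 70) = (b^2 - 9*b + 8)/(b^2 + 3*b - 10)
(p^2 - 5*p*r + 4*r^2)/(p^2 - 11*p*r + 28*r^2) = (p - r)/(p - 7*r)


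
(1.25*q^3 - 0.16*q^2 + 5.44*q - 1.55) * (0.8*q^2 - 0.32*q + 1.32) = 1.0*q^5 - 0.528*q^4 + 6.0532*q^3 - 3.192*q^2 + 7.6768*q - 2.046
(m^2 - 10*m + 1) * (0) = 0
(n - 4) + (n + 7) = 2*n + 3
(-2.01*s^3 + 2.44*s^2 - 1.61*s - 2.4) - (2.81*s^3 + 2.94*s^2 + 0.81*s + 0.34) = -4.82*s^3 - 0.5*s^2 - 2.42*s - 2.74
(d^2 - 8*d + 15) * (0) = 0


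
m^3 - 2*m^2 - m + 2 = (m - 2)*(m - 1)*(m + 1)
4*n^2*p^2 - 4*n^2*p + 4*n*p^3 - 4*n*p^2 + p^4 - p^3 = p*(2*n + p)^2*(p - 1)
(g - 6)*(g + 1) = g^2 - 5*g - 6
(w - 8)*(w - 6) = w^2 - 14*w + 48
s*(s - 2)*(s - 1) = s^3 - 3*s^2 + 2*s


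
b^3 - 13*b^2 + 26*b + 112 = (b - 8)*(b - 7)*(b + 2)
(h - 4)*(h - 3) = h^2 - 7*h + 12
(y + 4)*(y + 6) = y^2 + 10*y + 24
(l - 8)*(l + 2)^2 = l^3 - 4*l^2 - 28*l - 32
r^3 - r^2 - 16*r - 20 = (r - 5)*(r + 2)^2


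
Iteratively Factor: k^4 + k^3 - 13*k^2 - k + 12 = (k + 4)*(k^3 - 3*k^2 - k + 3) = (k - 3)*(k + 4)*(k^2 - 1) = (k - 3)*(k + 1)*(k + 4)*(k - 1)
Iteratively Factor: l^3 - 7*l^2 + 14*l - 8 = (l - 1)*(l^2 - 6*l + 8) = (l - 2)*(l - 1)*(l - 4)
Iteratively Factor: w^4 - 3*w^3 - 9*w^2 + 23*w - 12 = (w - 4)*(w^3 + w^2 - 5*w + 3) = (w - 4)*(w + 3)*(w^2 - 2*w + 1) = (w - 4)*(w - 1)*(w + 3)*(w - 1)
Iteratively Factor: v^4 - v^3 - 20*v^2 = (v)*(v^3 - v^2 - 20*v) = v^2*(v^2 - v - 20) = v^2*(v - 5)*(v + 4)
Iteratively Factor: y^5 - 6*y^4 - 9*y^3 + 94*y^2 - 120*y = (y - 3)*(y^4 - 3*y^3 - 18*y^2 + 40*y) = (y - 3)*(y - 2)*(y^3 - y^2 - 20*y) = y*(y - 3)*(y - 2)*(y^2 - y - 20) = y*(y - 3)*(y - 2)*(y + 4)*(y - 5)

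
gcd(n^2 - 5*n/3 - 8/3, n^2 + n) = n + 1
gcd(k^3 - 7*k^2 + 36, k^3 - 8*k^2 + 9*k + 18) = k^2 - 9*k + 18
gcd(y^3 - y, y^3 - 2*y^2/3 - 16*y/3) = y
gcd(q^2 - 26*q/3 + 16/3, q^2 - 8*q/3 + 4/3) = q - 2/3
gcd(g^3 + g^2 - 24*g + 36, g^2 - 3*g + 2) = g - 2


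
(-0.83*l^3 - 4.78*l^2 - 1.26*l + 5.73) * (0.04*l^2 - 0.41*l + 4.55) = -0.0332*l^5 + 0.1491*l^4 - 1.8671*l^3 - 21.0032*l^2 - 8.0823*l + 26.0715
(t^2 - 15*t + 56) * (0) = 0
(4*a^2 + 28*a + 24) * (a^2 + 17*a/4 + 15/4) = 4*a^4 + 45*a^3 + 158*a^2 + 207*a + 90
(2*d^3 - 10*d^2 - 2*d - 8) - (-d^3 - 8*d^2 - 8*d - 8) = 3*d^3 - 2*d^2 + 6*d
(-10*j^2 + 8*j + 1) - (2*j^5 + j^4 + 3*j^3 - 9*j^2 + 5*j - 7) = -2*j^5 - j^4 - 3*j^3 - j^2 + 3*j + 8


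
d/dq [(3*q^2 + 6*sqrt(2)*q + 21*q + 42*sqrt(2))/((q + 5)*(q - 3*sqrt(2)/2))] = 3*(-7*sqrt(2)*q^2 - 4*q^2 - 86*sqrt(2)*q - 245*sqrt(2) + 24)/(2*q^4 - 6*sqrt(2)*q^3 + 20*q^3 - 60*sqrt(2)*q^2 + 59*q^2 - 150*sqrt(2)*q + 90*q + 225)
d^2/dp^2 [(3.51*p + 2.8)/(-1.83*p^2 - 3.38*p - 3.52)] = (-(3.51*p + 2.8)*(3.66*p + 3.38)*(7.32*p + 6.76) + (38.5398*p + 33.9756)*(1.83*p^2 + 3.38*p + 3.52))/(1.83*p^2 + 3.38*p + 3.52)^3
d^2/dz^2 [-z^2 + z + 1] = -2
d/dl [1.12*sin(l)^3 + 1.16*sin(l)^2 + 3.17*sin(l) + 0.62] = (3.36*sin(l)^2 + 2.32*sin(l) + 3.17)*cos(l)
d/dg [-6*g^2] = -12*g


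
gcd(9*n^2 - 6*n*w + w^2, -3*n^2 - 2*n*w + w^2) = -3*n + w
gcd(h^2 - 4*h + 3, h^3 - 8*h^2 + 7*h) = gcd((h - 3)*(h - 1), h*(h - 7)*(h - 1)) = h - 1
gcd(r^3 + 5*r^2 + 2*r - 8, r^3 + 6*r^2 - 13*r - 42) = r + 2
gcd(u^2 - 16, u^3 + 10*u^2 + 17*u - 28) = u + 4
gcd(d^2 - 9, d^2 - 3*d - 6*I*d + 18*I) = d - 3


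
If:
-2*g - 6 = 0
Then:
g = -3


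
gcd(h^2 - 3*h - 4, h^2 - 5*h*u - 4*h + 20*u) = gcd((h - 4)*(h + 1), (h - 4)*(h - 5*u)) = h - 4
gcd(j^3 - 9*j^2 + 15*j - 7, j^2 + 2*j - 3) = j - 1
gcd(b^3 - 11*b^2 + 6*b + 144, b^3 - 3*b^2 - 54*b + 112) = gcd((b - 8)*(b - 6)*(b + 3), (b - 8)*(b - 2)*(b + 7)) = b - 8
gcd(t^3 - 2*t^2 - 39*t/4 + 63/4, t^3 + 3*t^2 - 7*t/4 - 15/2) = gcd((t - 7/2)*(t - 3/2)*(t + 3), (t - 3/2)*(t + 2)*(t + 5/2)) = t - 3/2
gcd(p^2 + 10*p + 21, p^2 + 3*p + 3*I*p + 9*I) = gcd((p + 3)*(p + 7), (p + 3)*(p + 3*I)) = p + 3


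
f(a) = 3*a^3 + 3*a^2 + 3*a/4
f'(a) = 9*a^2 + 6*a + 3/4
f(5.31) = 537.73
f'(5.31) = 286.37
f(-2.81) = -44.98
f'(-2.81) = 54.95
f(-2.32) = -23.05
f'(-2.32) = 35.27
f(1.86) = 31.08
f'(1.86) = 43.05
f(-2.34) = -23.77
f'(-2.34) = 35.99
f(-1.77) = -8.56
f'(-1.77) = 18.33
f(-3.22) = -71.47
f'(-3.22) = 74.75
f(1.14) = 9.20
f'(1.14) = 19.29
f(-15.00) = -9461.25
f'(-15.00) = 1935.75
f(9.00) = 2436.75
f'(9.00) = 783.75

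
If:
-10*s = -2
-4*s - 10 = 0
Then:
No Solution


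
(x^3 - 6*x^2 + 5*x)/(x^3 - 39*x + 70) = x*(x - 1)/(x^2 + 5*x - 14)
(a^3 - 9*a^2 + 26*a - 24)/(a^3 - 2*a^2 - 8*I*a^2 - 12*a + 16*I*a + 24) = (a^2 - 7*a + 12)/(a^2 - 8*I*a - 12)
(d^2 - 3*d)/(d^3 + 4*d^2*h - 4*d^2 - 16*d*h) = (d - 3)/(d^2 + 4*d*h - 4*d - 16*h)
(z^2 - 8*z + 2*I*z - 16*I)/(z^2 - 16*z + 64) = (z + 2*I)/(z - 8)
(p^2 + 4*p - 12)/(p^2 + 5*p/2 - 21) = 2*(p - 2)/(2*p - 7)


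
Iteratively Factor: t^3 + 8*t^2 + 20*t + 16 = (t + 4)*(t^2 + 4*t + 4) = (t + 2)*(t + 4)*(t + 2)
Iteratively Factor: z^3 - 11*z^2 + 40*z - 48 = (z - 3)*(z^2 - 8*z + 16) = (z - 4)*(z - 3)*(z - 4)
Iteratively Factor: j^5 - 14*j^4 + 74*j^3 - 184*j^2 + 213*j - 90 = (j - 5)*(j^4 - 9*j^3 + 29*j^2 - 39*j + 18) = (j - 5)*(j - 3)*(j^3 - 6*j^2 + 11*j - 6) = (j - 5)*(j - 3)^2*(j^2 - 3*j + 2) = (j - 5)*(j - 3)^2*(j - 1)*(j - 2)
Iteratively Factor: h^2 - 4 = (h + 2)*(h - 2)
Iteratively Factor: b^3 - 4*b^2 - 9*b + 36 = (b - 3)*(b^2 - b - 12) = (b - 3)*(b + 3)*(b - 4)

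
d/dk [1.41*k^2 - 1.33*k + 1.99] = 2.82*k - 1.33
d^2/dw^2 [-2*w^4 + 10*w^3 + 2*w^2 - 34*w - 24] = -24*w^2 + 60*w + 4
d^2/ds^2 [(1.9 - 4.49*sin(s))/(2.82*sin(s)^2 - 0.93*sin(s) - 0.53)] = (-35.706276*sin(s)^5 + 48.662766*sin(s)^4 + 16.199208*sin(s)^3 - 75.441969*sin(s)^2 + 67.964413*sin(s) - 13.392342)/(-2.82*sin(s)^2 + 0.93*sin(s) + 0.53)^3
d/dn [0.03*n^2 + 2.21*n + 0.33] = 0.06*n + 2.21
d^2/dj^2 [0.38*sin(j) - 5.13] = -0.38*sin(j)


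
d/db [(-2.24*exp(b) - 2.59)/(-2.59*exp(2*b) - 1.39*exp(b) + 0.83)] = (-(2.24*exp(b) + 2.59)*(5.18*exp(b) + 1.39) + 5.8016*exp(2*b) + 3.1136*exp(b) - 1.8592)*exp(b)/(2.59*exp(2*b) + 1.39*exp(b) - 0.83)^2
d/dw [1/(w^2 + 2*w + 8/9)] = 162*(-w - 1)/(9*w^2 + 18*w + 8)^2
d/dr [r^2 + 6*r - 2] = 2*r + 6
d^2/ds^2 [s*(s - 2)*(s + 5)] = 6*s + 6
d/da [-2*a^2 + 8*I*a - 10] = -4*a + 8*I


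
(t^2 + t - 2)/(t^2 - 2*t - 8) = (t - 1)/(t - 4)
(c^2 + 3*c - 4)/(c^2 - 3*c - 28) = (c - 1)/(c - 7)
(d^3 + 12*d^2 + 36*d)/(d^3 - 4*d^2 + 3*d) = (d^2 + 12*d + 36)/(d^2 - 4*d + 3)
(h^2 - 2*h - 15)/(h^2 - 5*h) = (h + 3)/h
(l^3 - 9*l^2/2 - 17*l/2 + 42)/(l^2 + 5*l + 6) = (l^2 - 15*l/2 + 14)/(l + 2)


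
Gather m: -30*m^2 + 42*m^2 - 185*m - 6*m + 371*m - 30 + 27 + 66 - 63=12*m^2 + 180*m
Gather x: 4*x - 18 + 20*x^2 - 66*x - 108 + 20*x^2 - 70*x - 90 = 40*x^2 - 132*x - 216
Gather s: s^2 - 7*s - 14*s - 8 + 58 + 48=s^2 - 21*s + 98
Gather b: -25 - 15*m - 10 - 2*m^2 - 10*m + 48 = -2*m^2 - 25*m + 13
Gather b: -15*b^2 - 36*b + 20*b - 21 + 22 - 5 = -15*b^2 - 16*b - 4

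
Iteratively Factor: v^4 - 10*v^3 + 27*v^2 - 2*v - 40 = (v - 5)*(v^3 - 5*v^2 + 2*v + 8) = (v - 5)*(v + 1)*(v^2 - 6*v + 8) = (v - 5)*(v - 4)*(v + 1)*(v - 2)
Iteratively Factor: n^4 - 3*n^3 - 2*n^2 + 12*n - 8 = (n - 2)*(n^3 - n^2 - 4*n + 4) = (n - 2)^2*(n^2 + n - 2) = (n - 2)^2*(n - 1)*(n + 2)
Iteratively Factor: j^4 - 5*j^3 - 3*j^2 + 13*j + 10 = (j + 1)*(j^3 - 6*j^2 + 3*j + 10) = (j - 2)*(j + 1)*(j^2 - 4*j - 5) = (j - 2)*(j + 1)^2*(j - 5)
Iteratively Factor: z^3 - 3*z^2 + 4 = (z + 1)*(z^2 - 4*z + 4) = (z - 2)*(z + 1)*(z - 2)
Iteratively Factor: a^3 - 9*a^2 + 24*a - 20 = (a - 2)*(a^2 - 7*a + 10) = (a - 5)*(a - 2)*(a - 2)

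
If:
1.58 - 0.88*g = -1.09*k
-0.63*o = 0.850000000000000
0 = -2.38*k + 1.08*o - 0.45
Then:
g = 0.80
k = -0.80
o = -1.35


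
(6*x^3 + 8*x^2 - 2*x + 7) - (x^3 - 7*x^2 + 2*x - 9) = 5*x^3 + 15*x^2 - 4*x + 16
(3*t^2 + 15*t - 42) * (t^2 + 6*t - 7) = 3*t^4 + 33*t^3 + 27*t^2 - 357*t + 294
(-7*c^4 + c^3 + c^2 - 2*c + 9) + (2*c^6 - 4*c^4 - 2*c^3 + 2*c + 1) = 2*c^6 - 11*c^4 - c^3 + c^2 + 10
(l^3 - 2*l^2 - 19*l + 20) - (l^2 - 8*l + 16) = l^3 - 3*l^2 - 11*l + 4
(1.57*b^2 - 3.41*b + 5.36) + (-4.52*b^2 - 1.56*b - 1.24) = -2.95*b^2 - 4.97*b + 4.12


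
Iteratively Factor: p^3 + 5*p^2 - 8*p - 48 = (p + 4)*(p^2 + p - 12) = (p + 4)^2*(p - 3)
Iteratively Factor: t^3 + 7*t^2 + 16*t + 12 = (t + 3)*(t^2 + 4*t + 4) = (t + 2)*(t + 3)*(t + 2)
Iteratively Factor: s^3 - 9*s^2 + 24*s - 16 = (s - 1)*(s^2 - 8*s + 16) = (s - 4)*(s - 1)*(s - 4)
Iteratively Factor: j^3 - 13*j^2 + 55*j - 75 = (j - 5)*(j^2 - 8*j + 15) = (j - 5)^2*(j - 3)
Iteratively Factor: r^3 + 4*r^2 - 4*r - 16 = (r - 2)*(r^2 + 6*r + 8) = (r - 2)*(r + 4)*(r + 2)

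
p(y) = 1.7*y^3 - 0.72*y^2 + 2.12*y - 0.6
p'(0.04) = 2.07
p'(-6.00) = 194.36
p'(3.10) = 46.67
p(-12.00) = -3067.32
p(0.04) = -0.52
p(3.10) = 49.70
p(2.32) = 21.67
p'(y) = 5.1*y^2 - 1.44*y + 2.12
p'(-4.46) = 109.99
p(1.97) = 13.78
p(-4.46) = -175.20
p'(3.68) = 65.89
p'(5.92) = 172.33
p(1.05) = 2.80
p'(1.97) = 19.08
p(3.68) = 82.17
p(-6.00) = -406.44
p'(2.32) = 26.23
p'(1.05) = 6.23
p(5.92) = 339.42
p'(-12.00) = 753.80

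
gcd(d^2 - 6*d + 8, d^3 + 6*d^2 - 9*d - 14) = d - 2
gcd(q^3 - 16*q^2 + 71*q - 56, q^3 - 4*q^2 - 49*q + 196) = q - 7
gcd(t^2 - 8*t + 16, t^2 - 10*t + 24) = t - 4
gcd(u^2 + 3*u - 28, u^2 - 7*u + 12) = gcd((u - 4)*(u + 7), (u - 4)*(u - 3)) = u - 4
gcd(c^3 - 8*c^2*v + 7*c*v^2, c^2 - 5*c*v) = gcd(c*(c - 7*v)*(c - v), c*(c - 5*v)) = c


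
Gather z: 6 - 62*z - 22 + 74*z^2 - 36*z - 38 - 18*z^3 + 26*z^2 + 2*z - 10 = -18*z^3 + 100*z^2 - 96*z - 64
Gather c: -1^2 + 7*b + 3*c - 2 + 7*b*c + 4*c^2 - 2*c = 7*b + 4*c^2 + c*(7*b + 1) - 3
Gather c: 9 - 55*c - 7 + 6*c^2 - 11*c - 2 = 6*c^2 - 66*c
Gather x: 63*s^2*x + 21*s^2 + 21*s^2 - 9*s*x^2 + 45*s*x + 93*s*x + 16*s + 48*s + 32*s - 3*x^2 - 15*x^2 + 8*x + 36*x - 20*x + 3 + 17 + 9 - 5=42*s^2 + 96*s + x^2*(-9*s - 18) + x*(63*s^2 + 138*s + 24) + 24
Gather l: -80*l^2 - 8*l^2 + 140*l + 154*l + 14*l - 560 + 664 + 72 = -88*l^2 + 308*l + 176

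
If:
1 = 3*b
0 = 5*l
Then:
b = 1/3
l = 0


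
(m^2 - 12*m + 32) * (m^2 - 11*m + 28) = m^4 - 23*m^3 + 192*m^2 - 688*m + 896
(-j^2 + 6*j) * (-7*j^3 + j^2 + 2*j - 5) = 7*j^5 - 43*j^4 + 4*j^3 + 17*j^2 - 30*j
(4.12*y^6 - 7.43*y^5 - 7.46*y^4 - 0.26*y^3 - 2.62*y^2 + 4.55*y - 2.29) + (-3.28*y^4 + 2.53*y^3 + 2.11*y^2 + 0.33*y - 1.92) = 4.12*y^6 - 7.43*y^5 - 10.74*y^4 + 2.27*y^3 - 0.51*y^2 + 4.88*y - 4.21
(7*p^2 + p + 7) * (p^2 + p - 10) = 7*p^4 + 8*p^3 - 62*p^2 - 3*p - 70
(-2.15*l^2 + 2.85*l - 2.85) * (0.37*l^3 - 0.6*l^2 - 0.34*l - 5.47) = -0.7955*l^5 + 2.3445*l^4 - 2.0335*l^3 + 12.5015*l^2 - 14.6205*l + 15.5895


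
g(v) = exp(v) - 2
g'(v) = exp(v)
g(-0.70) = -1.50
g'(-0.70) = 0.50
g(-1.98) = -1.86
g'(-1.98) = 0.14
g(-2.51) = -1.92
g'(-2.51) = 0.08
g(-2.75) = -1.94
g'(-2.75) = 0.06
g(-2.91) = -1.95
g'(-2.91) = 0.05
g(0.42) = -0.48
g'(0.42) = 1.52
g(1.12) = 1.06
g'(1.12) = 3.06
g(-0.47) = -1.37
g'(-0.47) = 0.63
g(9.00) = 8101.08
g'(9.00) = 8103.08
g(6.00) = 401.43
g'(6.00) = 403.43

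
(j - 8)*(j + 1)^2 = j^3 - 6*j^2 - 15*j - 8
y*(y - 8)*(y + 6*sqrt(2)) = y^3 - 8*y^2 + 6*sqrt(2)*y^2 - 48*sqrt(2)*y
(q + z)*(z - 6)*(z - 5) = q*z^2 - 11*q*z + 30*q + z^3 - 11*z^2 + 30*z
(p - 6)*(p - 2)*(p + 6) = p^3 - 2*p^2 - 36*p + 72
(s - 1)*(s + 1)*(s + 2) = s^3 + 2*s^2 - s - 2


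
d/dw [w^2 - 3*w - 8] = 2*w - 3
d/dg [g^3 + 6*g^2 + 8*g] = 3*g^2 + 12*g + 8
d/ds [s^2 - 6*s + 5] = 2*s - 6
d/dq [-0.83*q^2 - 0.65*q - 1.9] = -1.66*q - 0.65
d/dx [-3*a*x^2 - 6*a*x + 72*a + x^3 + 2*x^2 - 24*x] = -6*a*x - 6*a + 3*x^2 + 4*x - 24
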